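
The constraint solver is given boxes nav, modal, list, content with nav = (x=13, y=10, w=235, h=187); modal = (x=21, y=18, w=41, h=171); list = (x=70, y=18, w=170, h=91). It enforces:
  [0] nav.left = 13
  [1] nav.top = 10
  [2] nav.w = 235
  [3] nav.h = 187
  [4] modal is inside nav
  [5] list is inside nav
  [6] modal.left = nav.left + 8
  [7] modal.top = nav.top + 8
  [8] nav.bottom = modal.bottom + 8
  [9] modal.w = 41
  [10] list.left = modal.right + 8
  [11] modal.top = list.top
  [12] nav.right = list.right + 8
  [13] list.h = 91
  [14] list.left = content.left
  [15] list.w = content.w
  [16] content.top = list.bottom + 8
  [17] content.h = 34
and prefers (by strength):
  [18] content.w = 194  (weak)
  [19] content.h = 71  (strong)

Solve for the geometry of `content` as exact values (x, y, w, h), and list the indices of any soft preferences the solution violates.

content = (x=70, y=117, w=170, h=34)
violated soft preferences: 18, 19

1. content.x = 70  [list.left = content.left]
2. content.w = 170  [list.w = content.w]
3. content.y = 117  [content.top = list.bottom + 8]
4. content.h = 34  [content.h = 34]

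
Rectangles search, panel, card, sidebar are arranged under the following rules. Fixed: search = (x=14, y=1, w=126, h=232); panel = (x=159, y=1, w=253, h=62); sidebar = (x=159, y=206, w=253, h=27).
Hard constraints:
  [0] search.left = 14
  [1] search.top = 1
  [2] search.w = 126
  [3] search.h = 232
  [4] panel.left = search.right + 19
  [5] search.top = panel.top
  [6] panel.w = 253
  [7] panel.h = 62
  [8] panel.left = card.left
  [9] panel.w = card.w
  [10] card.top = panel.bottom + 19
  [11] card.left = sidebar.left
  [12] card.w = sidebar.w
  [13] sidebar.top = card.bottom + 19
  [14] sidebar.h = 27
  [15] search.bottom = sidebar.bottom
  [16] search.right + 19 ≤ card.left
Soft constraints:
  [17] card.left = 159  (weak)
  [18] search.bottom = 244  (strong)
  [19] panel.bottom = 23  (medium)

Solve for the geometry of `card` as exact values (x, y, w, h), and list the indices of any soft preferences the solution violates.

card = (x=159, y=82, w=253, h=105)
violated soft preferences: 18, 19

1. card.x = 159  [panel.left = card.left]
2. card.w = 253  [panel.w = card.w]
3. card.y = 82  [card.top = panel.bottom + 19]
4. card.h = 105  [sidebar.top = card.bottom + 19]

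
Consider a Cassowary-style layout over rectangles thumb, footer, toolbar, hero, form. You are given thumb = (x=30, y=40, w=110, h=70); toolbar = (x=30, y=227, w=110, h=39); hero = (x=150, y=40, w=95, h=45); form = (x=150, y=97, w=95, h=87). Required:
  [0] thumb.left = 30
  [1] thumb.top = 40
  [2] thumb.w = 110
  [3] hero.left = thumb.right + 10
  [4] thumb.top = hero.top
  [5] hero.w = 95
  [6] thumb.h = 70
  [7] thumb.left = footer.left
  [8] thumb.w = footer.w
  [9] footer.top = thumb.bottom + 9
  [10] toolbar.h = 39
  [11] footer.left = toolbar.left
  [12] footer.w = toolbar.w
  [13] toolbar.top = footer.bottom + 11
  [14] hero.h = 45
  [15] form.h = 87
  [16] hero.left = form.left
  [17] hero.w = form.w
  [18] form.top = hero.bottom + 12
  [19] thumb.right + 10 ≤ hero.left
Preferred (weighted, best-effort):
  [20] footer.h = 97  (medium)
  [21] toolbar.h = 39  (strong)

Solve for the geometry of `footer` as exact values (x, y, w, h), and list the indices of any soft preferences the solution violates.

1. footer.x = 30  [thumb.left = footer.left]
2. footer.w = 110  [thumb.w = footer.w]
3. footer.y = 119  [footer.top = thumb.bottom + 9]
4. footer.h = 97  [toolbar.top = footer.bottom + 11]

footer = (x=30, y=119, w=110, h=97)
violated soft preferences: none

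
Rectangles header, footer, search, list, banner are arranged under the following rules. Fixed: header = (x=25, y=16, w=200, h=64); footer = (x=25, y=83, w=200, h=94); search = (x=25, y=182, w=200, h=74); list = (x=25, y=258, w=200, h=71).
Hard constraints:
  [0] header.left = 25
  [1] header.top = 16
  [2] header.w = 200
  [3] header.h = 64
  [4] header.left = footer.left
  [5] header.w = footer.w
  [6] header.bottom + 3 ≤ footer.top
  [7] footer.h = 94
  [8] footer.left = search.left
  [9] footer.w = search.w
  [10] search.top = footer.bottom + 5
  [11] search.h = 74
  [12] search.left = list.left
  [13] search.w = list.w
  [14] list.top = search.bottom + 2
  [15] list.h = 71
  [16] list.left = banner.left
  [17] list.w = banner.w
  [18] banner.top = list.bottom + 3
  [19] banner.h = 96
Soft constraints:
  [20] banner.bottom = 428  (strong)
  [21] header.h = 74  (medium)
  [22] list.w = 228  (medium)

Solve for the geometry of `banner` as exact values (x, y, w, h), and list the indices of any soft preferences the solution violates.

banner = (x=25, y=332, w=200, h=96)
violated soft preferences: 21, 22

1. banner.x = 25  [list.left = banner.left]
2. banner.w = 200  [list.w = banner.w]
3. banner.y = 332  [banner.top = list.bottom + 3]
4. banner.h = 96  [banner.h = 96]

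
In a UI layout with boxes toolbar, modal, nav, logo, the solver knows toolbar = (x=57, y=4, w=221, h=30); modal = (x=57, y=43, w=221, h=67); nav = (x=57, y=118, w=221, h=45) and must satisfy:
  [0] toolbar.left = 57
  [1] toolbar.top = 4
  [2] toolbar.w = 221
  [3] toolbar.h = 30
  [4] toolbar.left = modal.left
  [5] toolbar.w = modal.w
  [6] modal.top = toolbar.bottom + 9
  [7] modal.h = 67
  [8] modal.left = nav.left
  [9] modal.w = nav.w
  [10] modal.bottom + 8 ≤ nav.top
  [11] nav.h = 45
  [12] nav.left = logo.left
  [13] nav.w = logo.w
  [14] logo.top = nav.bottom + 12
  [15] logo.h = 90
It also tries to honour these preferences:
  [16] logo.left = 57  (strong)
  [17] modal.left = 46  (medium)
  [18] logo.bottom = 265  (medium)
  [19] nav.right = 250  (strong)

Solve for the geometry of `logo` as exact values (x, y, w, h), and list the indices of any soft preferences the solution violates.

logo = (x=57, y=175, w=221, h=90)
violated soft preferences: 17, 19

1. logo.x = 57  [nav.left = logo.left]
2. logo.w = 221  [nav.w = logo.w]
3. logo.y = 175  [logo.top = nav.bottom + 12]
4. logo.h = 90  [logo.h = 90]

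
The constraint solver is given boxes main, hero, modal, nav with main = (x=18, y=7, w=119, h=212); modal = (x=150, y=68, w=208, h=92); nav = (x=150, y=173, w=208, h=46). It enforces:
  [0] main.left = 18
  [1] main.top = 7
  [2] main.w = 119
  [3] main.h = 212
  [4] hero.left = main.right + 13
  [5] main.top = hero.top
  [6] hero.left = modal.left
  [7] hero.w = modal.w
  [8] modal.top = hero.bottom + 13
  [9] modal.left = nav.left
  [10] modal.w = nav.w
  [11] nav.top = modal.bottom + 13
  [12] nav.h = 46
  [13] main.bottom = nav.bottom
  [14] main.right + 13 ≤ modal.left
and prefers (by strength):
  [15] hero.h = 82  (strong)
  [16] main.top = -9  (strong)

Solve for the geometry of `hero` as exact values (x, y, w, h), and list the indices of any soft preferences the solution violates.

hero = (x=150, y=7, w=208, h=48)
violated soft preferences: 15, 16

1. hero.x = 150  [hero.left = main.right + 13]
2. hero.y = 7  [main.top = hero.top]
3. hero.w = 208  [hero.w = modal.w]
4. hero.h = 48  [modal.top = hero.bottom + 13]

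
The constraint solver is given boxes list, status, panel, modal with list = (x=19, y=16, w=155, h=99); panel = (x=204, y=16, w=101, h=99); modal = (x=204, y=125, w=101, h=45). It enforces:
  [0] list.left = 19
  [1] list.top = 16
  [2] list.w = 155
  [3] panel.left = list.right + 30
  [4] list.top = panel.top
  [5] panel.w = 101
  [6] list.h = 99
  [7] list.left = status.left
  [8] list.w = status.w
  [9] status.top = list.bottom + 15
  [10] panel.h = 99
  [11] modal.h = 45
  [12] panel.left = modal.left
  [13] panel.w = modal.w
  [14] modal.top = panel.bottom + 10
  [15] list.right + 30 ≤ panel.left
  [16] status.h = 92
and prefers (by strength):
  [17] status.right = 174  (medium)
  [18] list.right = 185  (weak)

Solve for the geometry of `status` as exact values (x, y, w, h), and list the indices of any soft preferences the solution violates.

1. status.x = 19  [list.left = status.left]
2. status.w = 155  [list.w = status.w]
3. status.y = 130  [status.top = list.bottom + 15]
4. status.h = 92  [status.h = 92]

status = (x=19, y=130, w=155, h=92)
violated soft preferences: 18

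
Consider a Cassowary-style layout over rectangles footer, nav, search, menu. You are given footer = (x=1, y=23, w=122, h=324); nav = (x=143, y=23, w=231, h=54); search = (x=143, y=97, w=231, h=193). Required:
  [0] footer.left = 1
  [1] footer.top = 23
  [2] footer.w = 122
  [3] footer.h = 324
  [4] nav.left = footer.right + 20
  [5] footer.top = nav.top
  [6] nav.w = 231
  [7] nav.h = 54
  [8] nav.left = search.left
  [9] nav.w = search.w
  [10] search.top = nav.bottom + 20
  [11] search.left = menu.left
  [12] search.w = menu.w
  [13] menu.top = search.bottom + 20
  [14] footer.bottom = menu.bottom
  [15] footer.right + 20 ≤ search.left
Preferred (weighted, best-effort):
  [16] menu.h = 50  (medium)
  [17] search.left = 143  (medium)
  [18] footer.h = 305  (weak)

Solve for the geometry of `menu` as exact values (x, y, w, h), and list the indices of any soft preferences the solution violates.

menu = (x=143, y=310, w=231, h=37)
violated soft preferences: 16, 18

1. menu.x = 143  [search.left = menu.left]
2. menu.w = 231  [search.w = menu.w]
3. menu.y = 310  [menu.top = search.bottom + 20]
4. menu.h = 37  [footer.bottom = menu.bottom]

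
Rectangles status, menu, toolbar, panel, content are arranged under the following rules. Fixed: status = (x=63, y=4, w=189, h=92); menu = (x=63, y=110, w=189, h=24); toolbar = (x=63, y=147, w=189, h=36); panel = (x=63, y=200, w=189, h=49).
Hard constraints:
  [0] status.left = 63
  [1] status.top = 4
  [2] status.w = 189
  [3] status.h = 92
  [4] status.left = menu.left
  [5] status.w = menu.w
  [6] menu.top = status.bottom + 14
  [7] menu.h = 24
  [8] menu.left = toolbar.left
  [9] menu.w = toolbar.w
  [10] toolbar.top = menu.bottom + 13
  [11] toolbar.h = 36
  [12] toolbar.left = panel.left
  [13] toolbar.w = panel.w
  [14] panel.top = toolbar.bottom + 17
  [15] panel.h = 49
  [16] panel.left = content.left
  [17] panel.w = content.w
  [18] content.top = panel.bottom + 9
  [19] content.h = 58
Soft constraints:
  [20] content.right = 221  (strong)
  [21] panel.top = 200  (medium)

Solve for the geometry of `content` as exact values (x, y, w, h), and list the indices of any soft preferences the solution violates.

content = (x=63, y=258, w=189, h=58)
violated soft preferences: 20

1. content.x = 63  [panel.left = content.left]
2. content.w = 189  [panel.w = content.w]
3. content.y = 258  [content.top = panel.bottom + 9]
4. content.h = 58  [content.h = 58]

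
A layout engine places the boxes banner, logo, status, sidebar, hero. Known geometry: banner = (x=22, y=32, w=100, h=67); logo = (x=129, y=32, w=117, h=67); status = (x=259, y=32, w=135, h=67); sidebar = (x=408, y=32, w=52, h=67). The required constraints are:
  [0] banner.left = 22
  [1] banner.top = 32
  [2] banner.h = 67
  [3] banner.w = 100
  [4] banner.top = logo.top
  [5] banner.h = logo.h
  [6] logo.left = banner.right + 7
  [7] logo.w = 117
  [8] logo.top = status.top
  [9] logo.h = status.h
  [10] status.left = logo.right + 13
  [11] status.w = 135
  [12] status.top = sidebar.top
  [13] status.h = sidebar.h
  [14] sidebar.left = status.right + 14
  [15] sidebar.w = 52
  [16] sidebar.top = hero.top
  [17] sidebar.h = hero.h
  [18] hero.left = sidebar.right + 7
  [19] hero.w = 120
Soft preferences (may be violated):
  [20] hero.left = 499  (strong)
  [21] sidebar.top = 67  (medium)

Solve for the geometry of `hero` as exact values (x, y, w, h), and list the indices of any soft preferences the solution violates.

hero = (x=467, y=32, w=120, h=67)
violated soft preferences: 20, 21

1. hero.y = 32  [sidebar.top = hero.top]
2. hero.h = 67  [sidebar.h = hero.h]
3. hero.x = 467  [hero.left = sidebar.right + 7]
4. hero.w = 120  [hero.w = 120]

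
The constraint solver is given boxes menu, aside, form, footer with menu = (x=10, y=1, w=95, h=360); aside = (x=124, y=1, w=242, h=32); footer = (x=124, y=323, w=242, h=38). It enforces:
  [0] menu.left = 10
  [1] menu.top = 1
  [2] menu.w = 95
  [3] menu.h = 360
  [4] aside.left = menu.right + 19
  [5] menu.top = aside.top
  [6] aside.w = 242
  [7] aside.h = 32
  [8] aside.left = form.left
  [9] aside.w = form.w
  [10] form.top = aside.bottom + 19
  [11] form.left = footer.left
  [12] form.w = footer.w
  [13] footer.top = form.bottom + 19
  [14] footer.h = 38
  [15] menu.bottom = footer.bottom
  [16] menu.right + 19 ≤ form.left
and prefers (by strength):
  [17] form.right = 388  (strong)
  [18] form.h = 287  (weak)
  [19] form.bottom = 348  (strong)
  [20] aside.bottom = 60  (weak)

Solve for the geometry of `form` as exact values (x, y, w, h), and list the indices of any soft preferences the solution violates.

form = (x=124, y=52, w=242, h=252)
violated soft preferences: 17, 18, 19, 20

1. form.x = 124  [aside.left = form.left]
2. form.w = 242  [aside.w = form.w]
3. form.y = 52  [form.top = aside.bottom + 19]
4. form.h = 252  [footer.top = form.bottom + 19]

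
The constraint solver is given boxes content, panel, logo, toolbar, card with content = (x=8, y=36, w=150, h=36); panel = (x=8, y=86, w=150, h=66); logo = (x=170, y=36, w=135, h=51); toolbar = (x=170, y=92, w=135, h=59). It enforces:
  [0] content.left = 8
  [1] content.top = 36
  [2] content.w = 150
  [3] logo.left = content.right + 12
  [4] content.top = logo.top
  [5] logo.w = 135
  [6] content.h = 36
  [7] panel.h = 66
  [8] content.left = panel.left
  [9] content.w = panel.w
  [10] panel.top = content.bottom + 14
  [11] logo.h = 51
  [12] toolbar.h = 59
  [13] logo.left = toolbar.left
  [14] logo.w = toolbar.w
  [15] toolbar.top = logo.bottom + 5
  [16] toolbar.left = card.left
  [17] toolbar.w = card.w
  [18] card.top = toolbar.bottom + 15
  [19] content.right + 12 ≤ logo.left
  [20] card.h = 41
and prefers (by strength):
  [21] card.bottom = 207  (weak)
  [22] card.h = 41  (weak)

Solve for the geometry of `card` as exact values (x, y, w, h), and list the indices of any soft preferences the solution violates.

1. card.x = 170  [toolbar.left = card.left]
2. card.w = 135  [toolbar.w = card.w]
3. card.y = 166  [card.top = toolbar.bottom + 15]
4. card.h = 41  [card.h = 41]

card = (x=170, y=166, w=135, h=41)
violated soft preferences: none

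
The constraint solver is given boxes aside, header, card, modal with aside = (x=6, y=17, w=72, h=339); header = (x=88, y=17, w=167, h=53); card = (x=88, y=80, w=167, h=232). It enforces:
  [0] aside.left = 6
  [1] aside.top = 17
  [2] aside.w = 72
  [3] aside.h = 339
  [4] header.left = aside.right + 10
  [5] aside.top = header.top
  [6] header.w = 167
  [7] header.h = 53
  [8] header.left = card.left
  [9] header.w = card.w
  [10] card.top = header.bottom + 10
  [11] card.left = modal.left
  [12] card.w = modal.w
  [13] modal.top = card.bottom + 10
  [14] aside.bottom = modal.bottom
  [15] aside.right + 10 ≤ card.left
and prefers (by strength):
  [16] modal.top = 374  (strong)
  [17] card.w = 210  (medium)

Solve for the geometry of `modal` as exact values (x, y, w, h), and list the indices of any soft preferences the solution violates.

modal = (x=88, y=322, w=167, h=34)
violated soft preferences: 16, 17

1. modal.x = 88  [card.left = modal.left]
2. modal.w = 167  [card.w = modal.w]
3. modal.y = 322  [modal.top = card.bottom + 10]
4. modal.h = 34  [aside.bottom = modal.bottom]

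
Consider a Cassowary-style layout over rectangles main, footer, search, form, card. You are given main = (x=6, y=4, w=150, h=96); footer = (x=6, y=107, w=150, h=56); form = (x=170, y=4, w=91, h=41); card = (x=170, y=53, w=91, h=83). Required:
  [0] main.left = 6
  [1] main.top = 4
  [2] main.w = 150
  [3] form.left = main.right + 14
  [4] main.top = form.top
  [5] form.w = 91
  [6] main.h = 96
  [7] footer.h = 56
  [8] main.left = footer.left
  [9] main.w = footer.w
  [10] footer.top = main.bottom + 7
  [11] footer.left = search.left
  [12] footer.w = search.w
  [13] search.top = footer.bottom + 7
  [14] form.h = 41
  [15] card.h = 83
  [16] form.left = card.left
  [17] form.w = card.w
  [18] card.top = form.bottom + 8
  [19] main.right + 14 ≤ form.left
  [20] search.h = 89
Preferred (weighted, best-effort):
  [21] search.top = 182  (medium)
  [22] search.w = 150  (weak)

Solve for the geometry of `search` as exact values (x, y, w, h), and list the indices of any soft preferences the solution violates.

1. search.x = 6  [footer.left = search.left]
2. search.w = 150  [footer.w = search.w]
3. search.y = 170  [search.top = footer.bottom + 7]
4. search.h = 89  [search.h = 89]

search = (x=6, y=170, w=150, h=89)
violated soft preferences: 21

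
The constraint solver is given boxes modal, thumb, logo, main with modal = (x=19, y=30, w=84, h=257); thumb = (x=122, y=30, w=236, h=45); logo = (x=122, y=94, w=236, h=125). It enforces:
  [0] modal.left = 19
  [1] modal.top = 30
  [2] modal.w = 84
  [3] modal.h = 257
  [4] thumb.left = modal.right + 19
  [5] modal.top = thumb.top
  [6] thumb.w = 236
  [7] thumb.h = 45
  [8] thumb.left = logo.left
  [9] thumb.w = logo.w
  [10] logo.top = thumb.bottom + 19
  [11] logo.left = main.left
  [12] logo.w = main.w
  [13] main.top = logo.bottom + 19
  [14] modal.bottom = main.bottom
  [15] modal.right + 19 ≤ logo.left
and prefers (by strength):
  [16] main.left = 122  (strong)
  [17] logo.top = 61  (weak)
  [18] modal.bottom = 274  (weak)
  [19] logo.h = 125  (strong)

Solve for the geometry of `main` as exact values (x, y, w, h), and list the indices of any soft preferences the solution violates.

main = (x=122, y=238, w=236, h=49)
violated soft preferences: 17, 18

1. main.x = 122  [logo.left = main.left]
2. main.w = 236  [logo.w = main.w]
3. main.y = 238  [main.top = logo.bottom + 19]
4. main.h = 49  [modal.bottom = main.bottom]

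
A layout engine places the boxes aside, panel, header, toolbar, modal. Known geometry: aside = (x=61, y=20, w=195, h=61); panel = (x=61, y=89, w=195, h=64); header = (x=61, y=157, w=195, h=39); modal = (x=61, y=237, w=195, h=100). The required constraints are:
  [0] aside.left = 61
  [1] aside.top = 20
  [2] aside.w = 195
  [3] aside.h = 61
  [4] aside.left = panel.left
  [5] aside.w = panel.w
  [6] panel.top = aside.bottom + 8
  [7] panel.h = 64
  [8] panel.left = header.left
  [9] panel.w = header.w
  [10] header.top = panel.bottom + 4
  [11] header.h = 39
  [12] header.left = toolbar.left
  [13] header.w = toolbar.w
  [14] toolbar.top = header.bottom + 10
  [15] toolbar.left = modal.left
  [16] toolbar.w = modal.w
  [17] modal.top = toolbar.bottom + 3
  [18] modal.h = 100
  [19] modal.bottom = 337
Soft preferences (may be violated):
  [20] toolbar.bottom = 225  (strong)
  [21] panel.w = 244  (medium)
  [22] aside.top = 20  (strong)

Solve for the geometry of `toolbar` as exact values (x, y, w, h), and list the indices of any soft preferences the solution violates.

toolbar = (x=61, y=206, w=195, h=28)
violated soft preferences: 20, 21

1. toolbar.x = 61  [header.left = toolbar.left]
2. toolbar.w = 195  [header.w = toolbar.w]
3. toolbar.y = 206  [toolbar.top = header.bottom + 10]
4. toolbar.h = 28  [modal.top = toolbar.bottom + 3]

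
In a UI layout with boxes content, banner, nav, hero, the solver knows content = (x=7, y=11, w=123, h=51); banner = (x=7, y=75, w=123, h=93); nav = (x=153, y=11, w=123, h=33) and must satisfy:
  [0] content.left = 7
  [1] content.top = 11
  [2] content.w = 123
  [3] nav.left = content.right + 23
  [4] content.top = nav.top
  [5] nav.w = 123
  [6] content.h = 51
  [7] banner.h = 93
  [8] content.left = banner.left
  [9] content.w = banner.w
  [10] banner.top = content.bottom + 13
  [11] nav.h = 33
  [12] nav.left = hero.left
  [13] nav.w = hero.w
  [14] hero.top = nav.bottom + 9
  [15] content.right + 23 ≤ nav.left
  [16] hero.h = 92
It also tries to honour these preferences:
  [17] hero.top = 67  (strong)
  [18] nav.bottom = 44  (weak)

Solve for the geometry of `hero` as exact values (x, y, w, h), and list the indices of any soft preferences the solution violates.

hero = (x=153, y=53, w=123, h=92)
violated soft preferences: 17

1. hero.x = 153  [nav.left = hero.left]
2. hero.w = 123  [nav.w = hero.w]
3. hero.y = 53  [hero.top = nav.bottom + 9]
4. hero.h = 92  [hero.h = 92]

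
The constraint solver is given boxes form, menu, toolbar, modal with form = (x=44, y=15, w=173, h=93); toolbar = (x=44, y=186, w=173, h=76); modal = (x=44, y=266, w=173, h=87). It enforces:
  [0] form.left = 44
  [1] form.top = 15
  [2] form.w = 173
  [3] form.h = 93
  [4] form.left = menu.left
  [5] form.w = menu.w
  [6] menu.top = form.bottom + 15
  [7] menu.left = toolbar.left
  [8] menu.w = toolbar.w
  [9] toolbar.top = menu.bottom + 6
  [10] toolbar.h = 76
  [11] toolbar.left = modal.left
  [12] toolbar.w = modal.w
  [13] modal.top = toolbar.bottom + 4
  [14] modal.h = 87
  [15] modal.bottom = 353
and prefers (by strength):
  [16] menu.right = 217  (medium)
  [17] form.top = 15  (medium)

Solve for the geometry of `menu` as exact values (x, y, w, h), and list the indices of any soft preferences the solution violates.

1. menu.x = 44  [form.left = menu.left]
2. menu.w = 173  [form.w = menu.w]
3. menu.y = 123  [menu.top = form.bottom + 15]
4. menu.h = 57  [toolbar.top = menu.bottom + 6]

menu = (x=44, y=123, w=173, h=57)
violated soft preferences: none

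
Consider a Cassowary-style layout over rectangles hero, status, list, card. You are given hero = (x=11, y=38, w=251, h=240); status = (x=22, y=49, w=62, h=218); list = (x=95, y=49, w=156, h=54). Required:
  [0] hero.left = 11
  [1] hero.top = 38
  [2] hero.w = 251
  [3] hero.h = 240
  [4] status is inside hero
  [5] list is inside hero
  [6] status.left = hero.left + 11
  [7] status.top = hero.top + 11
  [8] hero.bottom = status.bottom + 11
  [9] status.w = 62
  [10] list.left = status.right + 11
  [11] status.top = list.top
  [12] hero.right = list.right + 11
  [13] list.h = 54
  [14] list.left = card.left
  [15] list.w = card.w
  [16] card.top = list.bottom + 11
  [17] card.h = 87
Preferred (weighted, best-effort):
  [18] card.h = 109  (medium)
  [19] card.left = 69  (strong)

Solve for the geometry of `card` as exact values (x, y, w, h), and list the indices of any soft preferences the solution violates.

1. card.x = 95  [list.left = card.left]
2. card.w = 156  [list.w = card.w]
3. card.y = 114  [card.top = list.bottom + 11]
4. card.h = 87  [card.h = 87]

card = (x=95, y=114, w=156, h=87)
violated soft preferences: 18, 19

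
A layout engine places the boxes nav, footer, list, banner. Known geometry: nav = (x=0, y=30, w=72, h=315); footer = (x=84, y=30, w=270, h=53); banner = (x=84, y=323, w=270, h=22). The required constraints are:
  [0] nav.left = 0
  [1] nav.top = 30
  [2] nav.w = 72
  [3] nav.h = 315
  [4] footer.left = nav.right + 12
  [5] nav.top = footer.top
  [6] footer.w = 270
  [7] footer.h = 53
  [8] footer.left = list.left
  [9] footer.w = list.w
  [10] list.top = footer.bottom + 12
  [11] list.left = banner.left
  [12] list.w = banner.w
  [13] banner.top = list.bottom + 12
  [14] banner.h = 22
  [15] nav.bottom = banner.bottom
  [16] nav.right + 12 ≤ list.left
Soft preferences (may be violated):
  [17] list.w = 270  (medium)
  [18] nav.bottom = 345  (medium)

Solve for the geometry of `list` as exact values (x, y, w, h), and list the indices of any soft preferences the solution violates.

1. list.x = 84  [footer.left = list.left]
2. list.w = 270  [footer.w = list.w]
3. list.y = 95  [list.top = footer.bottom + 12]
4. list.h = 216  [banner.top = list.bottom + 12]

list = (x=84, y=95, w=270, h=216)
violated soft preferences: none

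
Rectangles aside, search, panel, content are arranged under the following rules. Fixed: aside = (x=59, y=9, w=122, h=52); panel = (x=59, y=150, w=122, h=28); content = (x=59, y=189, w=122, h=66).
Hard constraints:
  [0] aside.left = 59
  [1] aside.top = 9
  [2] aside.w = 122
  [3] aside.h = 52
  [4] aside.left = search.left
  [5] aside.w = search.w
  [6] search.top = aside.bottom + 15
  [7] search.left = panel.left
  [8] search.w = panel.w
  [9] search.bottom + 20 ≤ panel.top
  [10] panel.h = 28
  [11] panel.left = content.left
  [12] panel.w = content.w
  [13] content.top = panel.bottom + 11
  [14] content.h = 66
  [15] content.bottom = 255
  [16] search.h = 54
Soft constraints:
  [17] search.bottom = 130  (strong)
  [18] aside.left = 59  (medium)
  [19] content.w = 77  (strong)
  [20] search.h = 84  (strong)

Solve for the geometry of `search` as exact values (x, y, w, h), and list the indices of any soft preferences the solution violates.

search = (x=59, y=76, w=122, h=54)
violated soft preferences: 19, 20

1. search.x = 59  [aside.left = search.left]
2. search.w = 122  [aside.w = search.w]
3. search.y = 76  [search.top = aside.bottom + 15]
4. search.h = 54  [search.h = 54]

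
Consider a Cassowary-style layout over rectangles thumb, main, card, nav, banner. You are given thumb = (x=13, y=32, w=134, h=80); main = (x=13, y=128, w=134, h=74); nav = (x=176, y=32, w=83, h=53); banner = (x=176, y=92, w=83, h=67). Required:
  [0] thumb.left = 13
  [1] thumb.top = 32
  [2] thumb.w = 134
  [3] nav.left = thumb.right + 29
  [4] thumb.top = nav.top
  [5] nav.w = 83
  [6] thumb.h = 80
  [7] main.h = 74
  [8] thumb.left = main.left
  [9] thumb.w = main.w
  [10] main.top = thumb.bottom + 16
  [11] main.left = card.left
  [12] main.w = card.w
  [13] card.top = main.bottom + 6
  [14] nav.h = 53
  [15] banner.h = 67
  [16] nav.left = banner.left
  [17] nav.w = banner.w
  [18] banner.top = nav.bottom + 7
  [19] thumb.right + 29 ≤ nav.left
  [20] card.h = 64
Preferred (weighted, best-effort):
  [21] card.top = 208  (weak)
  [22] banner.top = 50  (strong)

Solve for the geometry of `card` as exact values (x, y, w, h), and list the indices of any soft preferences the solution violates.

1. card.x = 13  [main.left = card.left]
2. card.w = 134  [main.w = card.w]
3. card.y = 208  [card.top = main.bottom + 6]
4. card.h = 64  [card.h = 64]

card = (x=13, y=208, w=134, h=64)
violated soft preferences: 22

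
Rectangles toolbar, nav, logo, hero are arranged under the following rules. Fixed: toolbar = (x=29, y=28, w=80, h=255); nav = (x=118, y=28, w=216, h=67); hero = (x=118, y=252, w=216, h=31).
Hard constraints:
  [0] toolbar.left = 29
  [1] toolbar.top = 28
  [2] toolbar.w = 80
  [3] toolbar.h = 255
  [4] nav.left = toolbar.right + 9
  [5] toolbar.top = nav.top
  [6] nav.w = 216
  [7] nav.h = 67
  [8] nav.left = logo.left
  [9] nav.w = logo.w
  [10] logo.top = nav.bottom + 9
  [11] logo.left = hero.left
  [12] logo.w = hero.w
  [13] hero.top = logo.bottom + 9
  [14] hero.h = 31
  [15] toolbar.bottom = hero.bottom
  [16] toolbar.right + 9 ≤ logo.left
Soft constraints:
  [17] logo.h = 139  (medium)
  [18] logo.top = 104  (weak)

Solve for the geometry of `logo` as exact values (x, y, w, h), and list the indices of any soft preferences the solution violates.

1. logo.x = 118  [nav.left = logo.left]
2. logo.w = 216  [nav.w = logo.w]
3. logo.y = 104  [logo.top = nav.bottom + 9]
4. logo.h = 139  [hero.top = logo.bottom + 9]

logo = (x=118, y=104, w=216, h=139)
violated soft preferences: none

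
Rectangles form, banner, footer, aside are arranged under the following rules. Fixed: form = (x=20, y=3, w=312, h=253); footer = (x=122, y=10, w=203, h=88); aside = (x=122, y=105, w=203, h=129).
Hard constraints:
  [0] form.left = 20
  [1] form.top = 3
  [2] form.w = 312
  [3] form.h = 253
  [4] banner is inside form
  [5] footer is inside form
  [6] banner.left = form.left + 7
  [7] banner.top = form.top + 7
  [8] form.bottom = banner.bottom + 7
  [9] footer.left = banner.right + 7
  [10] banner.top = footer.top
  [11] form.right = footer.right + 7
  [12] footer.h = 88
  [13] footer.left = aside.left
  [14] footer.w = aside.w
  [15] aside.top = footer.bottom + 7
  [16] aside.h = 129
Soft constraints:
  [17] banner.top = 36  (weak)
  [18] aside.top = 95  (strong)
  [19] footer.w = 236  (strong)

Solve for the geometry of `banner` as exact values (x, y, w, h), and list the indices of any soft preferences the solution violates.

1. banner.x = 27  [banner.left = form.left + 7]
2. banner.y = 10  [banner.top = form.top + 7]
3. banner.h = 239  [form.bottom = banner.bottom + 7]
4. banner.w = 88  [footer.left = banner.right + 7]

banner = (x=27, y=10, w=88, h=239)
violated soft preferences: 17, 18, 19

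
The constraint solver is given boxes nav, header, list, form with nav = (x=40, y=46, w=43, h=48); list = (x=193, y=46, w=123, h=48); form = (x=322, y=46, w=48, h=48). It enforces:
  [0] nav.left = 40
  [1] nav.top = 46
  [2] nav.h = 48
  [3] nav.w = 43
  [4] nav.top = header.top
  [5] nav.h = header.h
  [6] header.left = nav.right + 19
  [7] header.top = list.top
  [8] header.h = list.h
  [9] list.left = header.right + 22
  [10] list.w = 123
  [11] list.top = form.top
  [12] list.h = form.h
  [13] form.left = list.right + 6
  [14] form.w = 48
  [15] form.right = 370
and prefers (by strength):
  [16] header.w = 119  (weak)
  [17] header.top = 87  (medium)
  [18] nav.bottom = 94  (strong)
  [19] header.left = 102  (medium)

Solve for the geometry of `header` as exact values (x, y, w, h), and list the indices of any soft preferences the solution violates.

header = (x=102, y=46, w=69, h=48)
violated soft preferences: 16, 17

1. header.y = 46  [nav.top = header.top]
2. header.h = 48  [nav.h = header.h]
3. header.x = 102  [header.left = nav.right + 19]
4. header.w = 69  [list.left = header.right + 22]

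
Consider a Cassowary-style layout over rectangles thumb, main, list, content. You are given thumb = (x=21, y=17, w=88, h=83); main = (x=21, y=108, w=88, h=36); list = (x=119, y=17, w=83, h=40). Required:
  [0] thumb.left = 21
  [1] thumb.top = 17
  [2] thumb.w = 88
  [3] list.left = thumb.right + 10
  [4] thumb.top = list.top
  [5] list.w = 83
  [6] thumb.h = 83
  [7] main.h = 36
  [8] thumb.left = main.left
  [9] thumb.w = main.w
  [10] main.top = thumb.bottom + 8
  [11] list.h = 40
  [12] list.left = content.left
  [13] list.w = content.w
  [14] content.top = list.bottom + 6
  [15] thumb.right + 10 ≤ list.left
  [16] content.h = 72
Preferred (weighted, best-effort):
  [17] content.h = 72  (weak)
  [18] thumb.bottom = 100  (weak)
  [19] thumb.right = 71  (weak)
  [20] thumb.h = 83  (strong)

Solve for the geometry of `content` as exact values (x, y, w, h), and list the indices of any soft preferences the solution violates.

1. content.x = 119  [list.left = content.left]
2. content.w = 83  [list.w = content.w]
3. content.y = 63  [content.top = list.bottom + 6]
4. content.h = 72  [content.h = 72]

content = (x=119, y=63, w=83, h=72)
violated soft preferences: 19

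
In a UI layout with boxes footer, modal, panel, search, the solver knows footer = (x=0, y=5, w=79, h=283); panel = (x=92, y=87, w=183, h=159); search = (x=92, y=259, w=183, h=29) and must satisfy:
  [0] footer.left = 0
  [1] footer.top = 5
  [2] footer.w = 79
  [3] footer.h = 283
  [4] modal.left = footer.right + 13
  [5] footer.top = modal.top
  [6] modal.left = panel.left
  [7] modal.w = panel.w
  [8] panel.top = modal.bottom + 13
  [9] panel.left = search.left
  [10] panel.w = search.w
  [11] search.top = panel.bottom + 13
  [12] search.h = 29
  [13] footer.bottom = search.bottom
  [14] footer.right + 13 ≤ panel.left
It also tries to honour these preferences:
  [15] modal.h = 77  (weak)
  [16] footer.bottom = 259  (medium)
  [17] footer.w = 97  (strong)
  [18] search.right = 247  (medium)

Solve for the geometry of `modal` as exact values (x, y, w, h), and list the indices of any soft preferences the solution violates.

1. modal.x = 92  [modal.left = footer.right + 13]
2. modal.y = 5  [footer.top = modal.top]
3. modal.w = 183  [modal.w = panel.w]
4. modal.h = 69  [panel.top = modal.bottom + 13]

modal = (x=92, y=5, w=183, h=69)
violated soft preferences: 15, 16, 17, 18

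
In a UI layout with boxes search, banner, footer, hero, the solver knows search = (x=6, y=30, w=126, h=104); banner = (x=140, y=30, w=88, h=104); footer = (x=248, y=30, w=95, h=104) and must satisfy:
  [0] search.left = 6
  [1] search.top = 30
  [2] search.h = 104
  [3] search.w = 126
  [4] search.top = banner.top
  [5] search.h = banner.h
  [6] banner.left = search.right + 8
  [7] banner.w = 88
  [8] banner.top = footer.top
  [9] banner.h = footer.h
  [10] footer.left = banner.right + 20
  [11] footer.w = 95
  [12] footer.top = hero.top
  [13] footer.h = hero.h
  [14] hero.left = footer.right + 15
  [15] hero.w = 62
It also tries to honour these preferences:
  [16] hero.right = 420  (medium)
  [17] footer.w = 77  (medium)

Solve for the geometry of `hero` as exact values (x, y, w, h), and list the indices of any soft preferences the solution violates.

hero = (x=358, y=30, w=62, h=104)
violated soft preferences: 17

1. hero.y = 30  [footer.top = hero.top]
2. hero.h = 104  [footer.h = hero.h]
3. hero.x = 358  [hero.left = footer.right + 15]
4. hero.w = 62  [hero.w = 62]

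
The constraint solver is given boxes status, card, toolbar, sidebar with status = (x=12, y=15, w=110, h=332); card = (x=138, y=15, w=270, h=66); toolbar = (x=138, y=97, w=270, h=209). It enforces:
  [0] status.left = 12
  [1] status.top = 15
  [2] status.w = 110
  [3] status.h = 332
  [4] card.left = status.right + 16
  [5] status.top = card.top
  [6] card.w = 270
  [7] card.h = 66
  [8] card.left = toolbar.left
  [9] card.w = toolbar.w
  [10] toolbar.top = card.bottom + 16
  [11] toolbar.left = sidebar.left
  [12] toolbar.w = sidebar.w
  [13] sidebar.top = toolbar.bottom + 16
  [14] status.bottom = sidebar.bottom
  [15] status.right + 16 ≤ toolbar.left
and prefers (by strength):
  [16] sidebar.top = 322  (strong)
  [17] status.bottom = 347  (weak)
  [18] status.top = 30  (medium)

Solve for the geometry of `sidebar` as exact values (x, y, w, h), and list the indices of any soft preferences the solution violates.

sidebar = (x=138, y=322, w=270, h=25)
violated soft preferences: 18

1. sidebar.x = 138  [toolbar.left = sidebar.left]
2. sidebar.w = 270  [toolbar.w = sidebar.w]
3. sidebar.y = 322  [sidebar.top = toolbar.bottom + 16]
4. sidebar.h = 25  [status.bottom = sidebar.bottom]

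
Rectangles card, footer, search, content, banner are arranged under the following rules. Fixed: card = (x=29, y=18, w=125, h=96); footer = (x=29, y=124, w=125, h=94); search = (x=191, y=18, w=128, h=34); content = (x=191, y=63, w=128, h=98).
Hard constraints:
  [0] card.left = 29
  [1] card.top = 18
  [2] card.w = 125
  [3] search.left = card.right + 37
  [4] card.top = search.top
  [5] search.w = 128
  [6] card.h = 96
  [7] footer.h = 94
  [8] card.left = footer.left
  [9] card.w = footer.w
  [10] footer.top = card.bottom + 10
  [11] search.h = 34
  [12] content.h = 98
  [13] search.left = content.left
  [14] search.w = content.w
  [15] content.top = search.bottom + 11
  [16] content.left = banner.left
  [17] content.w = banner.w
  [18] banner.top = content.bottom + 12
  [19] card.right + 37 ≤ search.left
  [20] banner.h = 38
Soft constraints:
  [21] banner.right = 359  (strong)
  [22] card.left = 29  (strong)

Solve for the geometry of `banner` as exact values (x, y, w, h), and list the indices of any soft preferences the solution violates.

1. banner.x = 191  [content.left = banner.left]
2. banner.w = 128  [content.w = banner.w]
3. banner.y = 173  [banner.top = content.bottom + 12]
4. banner.h = 38  [banner.h = 38]

banner = (x=191, y=173, w=128, h=38)
violated soft preferences: 21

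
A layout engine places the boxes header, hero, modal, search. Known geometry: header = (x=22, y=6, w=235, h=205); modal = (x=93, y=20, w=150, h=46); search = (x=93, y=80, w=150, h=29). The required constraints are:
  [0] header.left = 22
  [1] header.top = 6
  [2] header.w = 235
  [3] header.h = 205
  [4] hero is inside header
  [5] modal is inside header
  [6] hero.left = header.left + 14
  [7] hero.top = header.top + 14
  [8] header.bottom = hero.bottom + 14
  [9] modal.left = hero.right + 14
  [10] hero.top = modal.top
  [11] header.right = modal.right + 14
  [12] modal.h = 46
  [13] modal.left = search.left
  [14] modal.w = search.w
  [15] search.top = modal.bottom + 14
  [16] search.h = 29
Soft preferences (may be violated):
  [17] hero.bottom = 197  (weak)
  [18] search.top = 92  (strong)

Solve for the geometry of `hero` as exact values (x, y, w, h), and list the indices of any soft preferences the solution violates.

hero = (x=36, y=20, w=43, h=177)
violated soft preferences: 18

1. hero.x = 36  [hero.left = header.left + 14]
2. hero.y = 20  [hero.top = header.top + 14]
3. hero.h = 177  [header.bottom = hero.bottom + 14]
4. hero.w = 43  [modal.left = hero.right + 14]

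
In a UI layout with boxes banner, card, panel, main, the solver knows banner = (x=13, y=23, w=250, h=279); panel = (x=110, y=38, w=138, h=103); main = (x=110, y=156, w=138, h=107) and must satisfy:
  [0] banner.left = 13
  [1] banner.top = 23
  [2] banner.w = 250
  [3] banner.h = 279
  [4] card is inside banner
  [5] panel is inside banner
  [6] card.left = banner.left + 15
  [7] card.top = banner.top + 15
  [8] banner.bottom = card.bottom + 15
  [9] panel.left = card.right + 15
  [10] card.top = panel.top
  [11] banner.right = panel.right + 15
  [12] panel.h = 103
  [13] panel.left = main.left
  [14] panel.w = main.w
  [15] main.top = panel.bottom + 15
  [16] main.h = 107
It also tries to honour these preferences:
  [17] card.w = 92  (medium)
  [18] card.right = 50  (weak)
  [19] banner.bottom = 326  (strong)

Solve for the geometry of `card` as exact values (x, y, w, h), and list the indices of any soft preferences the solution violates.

card = (x=28, y=38, w=67, h=249)
violated soft preferences: 17, 18, 19

1. card.x = 28  [card.left = banner.left + 15]
2. card.y = 38  [card.top = banner.top + 15]
3. card.h = 249  [banner.bottom = card.bottom + 15]
4. card.w = 67  [panel.left = card.right + 15]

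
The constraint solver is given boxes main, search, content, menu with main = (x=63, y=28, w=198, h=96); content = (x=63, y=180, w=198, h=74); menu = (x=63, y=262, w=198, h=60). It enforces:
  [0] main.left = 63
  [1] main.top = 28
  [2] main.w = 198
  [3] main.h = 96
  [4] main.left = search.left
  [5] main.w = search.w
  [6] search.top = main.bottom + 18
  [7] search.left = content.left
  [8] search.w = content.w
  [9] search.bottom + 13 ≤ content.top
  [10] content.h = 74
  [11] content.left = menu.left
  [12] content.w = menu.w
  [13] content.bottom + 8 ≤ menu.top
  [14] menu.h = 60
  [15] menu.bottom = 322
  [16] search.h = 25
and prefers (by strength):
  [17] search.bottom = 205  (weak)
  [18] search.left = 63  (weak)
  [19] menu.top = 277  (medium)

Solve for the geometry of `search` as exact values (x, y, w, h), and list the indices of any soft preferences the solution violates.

1. search.x = 63  [main.left = search.left]
2. search.w = 198  [main.w = search.w]
3. search.y = 142  [search.top = main.bottom + 18]
4. search.h = 25  [search.h = 25]

search = (x=63, y=142, w=198, h=25)
violated soft preferences: 17, 19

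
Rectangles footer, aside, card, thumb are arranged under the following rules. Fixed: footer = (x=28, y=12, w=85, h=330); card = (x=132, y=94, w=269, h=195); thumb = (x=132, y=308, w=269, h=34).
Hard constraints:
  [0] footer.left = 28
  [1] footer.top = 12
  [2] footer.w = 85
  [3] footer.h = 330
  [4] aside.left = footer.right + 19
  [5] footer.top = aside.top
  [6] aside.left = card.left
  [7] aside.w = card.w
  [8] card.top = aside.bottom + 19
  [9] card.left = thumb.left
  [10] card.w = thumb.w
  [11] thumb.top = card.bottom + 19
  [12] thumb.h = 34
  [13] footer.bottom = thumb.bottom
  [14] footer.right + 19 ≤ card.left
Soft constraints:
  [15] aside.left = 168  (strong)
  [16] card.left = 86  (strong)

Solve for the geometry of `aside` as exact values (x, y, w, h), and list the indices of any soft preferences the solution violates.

aside = (x=132, y=12, w=269, h=63)
violated soft preferences: 15, 16

1. aside.x = 132  [aside.left = footer.right + 19]
2. aside.y = 12  [footer.top = aside.top]
3. aside.w = 269  [aside.w = card.w]
4. aside.h = 63  [card.top = aside.bottom + 19]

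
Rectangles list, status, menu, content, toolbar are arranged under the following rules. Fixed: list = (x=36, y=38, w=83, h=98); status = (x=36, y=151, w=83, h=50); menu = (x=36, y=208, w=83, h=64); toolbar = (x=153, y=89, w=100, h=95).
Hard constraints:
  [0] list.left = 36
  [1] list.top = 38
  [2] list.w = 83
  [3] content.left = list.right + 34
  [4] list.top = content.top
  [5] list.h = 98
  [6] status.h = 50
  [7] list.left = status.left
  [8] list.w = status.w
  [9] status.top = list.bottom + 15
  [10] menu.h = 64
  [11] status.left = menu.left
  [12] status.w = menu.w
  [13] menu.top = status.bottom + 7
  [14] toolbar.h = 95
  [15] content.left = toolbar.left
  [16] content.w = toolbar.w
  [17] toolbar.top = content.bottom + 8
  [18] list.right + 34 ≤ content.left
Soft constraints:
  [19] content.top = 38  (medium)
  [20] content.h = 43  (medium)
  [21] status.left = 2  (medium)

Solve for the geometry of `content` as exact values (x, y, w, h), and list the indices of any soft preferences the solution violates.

content = (x=153, y=38, w=100, h=43)
violated soft preferences: 21

1. content.x = 153  [content.left = list.right + 34]
2. content.y = 38  [list.top = content.top]
3. content.w = 100  [content.w = toolbar.w]
4. content.h = 43  [toolbar.top = content.bottom + 8]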